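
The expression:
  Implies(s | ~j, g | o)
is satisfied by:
  {o: True, g: True, j: True, s: False}
  {o: True, g: True, s: False, j: False}
  {o: True, g: True, j: True, s: True}
  {o: True, g: True, s: True, j: False}
  {o: True, j: True, s: False, g: False}
  {o: True, s: False, j: False, g: False}
  {o: True, j: True, s: True, g: False}
  {o: True, s: True, j: False, g: False}
  {j: True, g: True, s: False, o: False}
  {g: True, s: False, j: False, o: False}
  {j: True, g: True, s: True, o: False}
  {g: True, s: True, j: False, o: False}
  {j: True, g: False, s: False, o: False}


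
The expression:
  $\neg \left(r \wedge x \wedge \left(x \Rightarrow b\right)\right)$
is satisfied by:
  {x: False, b: False, r: False}
  {r: True, x: False, b: False}
  {b: True, x: False, r: False}
  {r: True, b: True, x: False}
  {x: True, r: False, b: False}
  {r: True, x: True, b: False}
  {b: True, x: True, r: False}


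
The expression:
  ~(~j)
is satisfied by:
  {j: True}


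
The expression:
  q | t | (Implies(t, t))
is always true.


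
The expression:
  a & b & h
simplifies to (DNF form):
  a & b & h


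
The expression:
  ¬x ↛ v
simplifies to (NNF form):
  v ∨ ¬x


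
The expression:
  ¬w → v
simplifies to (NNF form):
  v ∨ w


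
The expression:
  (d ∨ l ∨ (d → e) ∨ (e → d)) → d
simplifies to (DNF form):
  d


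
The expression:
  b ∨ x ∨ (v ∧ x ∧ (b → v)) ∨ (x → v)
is always true.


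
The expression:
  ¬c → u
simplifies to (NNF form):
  c ∨ u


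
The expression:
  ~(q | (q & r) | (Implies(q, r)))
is never true.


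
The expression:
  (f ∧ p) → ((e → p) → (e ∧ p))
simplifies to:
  e ∨ ¬f ∨ ¬p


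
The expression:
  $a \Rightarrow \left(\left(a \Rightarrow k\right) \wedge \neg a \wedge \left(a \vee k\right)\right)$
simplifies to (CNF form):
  $\neg a$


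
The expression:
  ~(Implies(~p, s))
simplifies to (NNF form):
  ~p & ~s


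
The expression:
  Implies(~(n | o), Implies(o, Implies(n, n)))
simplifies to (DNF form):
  True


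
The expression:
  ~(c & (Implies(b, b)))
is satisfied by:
  {c: False}


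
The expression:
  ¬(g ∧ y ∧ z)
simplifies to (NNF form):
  ¬g ∨ ¬y ∨ ¬z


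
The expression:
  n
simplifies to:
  n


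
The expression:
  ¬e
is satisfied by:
  {e: False}


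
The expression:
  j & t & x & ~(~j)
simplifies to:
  j & t & x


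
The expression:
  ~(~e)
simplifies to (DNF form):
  e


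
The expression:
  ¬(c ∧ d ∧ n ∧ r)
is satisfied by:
  {c: False, d: False, n: False, r: False}
  {r: True, c: False, d: False, n: False}
  {n: True, c: False, d: False, r: False}
  {r: True, n: True, c: False, d: False}
  {d: True, r: False, c: False, n: False}
  {r: True, d: True, c: False, n: False}
  {n: True, d: True, r: False, c: False}
  {r: True, n: True, d: True, c: False}
  {c: True, n: False, d: False, r: False}
  {r: True, c: True, n: False, d: False}
  {n: True, c: True, r: False, d: False}
  {r: True, n: True, c: True, d: False}
  {d: True, c: True, n: False, r: False}
  {r: True, d: True, c: True, n: False}
  {n: True, d: True, c: True, r: False}


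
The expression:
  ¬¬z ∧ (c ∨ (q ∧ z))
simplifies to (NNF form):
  z ∧ (c ∨ q)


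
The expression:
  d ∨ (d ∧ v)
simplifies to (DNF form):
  d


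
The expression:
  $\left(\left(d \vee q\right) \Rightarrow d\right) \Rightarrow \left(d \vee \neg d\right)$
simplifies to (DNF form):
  $\text{True}$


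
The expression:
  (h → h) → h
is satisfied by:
  {h: True}


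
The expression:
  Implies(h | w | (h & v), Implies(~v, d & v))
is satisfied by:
  {v: True, w: False, h: False}
  {v: True, h: True, w: False}
  {v: True, w: True, h: False}
  {v: True, h: True, w: True}
  {h: False, w: False, v: False}


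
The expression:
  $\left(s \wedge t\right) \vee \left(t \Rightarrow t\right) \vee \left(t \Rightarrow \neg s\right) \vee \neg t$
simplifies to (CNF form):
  $\text{True}$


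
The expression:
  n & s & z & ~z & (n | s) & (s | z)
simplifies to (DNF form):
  False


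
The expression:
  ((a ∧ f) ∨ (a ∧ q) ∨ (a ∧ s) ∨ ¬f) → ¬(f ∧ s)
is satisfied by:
  {s: False, a: False, f: False}
  {f: True, s: False, a: False}
  {a: True, s: False, f: False}
  {f: True, a: True, s: False}
  {s: True, f: False, a: False}
  {f: True, s: True, a: False}
  {a: True, s: True, f: False}


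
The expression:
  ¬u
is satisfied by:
  {u: False}


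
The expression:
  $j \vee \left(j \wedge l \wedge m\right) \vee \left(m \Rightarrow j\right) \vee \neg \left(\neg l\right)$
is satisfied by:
  {l: True, j: True, m: False}
  {l: True, j: False, m: False}
  {j: True, l: False, m: False}
  {l: False, j: False, m: False}
  {l: True, m: True, j: True}
  {l: True, m: True, j: False}
  {m: True, j: True, l: False}


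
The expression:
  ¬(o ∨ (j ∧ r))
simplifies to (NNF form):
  ¬o ∧ (¬j ∨ ¬r)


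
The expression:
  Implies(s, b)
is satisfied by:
  {b: True, s: False}
  {s: False, b: False}
  {s: True, b: True}


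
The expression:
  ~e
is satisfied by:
  {e: False}


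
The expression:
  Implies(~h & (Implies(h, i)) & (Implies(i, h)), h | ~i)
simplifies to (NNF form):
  True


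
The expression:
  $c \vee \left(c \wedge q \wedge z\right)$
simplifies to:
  $c$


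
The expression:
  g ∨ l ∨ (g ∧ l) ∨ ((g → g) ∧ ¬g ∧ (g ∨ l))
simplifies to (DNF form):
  g ∨ l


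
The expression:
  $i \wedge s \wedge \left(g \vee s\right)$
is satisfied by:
  {i: True, s: True}


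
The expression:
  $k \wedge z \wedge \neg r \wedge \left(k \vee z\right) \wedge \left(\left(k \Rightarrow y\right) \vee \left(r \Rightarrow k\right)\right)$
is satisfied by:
  {z: True, k: True, r: False}


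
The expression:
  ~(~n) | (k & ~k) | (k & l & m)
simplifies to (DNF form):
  n | (k & l & m)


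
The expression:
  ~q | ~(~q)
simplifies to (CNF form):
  True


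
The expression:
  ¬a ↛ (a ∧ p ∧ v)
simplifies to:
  ¬a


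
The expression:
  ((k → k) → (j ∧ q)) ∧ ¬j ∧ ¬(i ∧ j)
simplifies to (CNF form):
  False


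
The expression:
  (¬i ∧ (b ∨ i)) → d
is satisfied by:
  {i: True, d: True, b: False}
  {i: True, d: False, b: False}
  {d: True, i: False, b: False}
  {i: False, d: False, b: False}
  {i: True, b: True, d: True}
  {i: True, b: True, d: False}
  {b: True, d: True, i: False}


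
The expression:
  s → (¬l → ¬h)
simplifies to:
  l ∨ ¬h ∨ ¬s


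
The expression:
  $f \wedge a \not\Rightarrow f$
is never true.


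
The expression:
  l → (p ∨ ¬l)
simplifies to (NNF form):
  p ∨ ¬l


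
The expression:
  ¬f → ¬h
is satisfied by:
  {f: True, h: False}
  {h: False, f: False}
  {h: True, f: True}


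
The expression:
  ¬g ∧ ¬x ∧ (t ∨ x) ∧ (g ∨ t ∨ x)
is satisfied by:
  {t: True, x: False, g: False}


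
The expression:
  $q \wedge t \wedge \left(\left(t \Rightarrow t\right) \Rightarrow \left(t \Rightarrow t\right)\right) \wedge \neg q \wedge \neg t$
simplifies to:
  $\text{False}$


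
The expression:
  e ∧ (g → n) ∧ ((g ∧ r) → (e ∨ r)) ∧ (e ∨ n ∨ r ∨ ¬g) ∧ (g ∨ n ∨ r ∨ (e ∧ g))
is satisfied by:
  {n: True, e: True, r: True, g: False}
  {n: True, e: True, r: False, g: False}
  {n: True, g: True, e: True, r: True}
  {n: True, g: True, e: True, r: False}
  {e: True, r: True, g: False, n: False}


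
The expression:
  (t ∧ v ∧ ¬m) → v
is always true.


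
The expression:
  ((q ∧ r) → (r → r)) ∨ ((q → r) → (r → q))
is always true.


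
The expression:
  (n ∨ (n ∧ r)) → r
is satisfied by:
  {r: True, n: False}
  {n: False, r: False}
  {n: True, r: True}


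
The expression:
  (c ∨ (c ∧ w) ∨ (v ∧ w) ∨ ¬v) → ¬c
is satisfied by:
  {c: False}


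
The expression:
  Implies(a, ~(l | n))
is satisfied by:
  {n: False, a: False, l: False}
  {l: True, n: False, a: False}
  {n: True, l: False, a: False}
  {l: True, n: True, a: False}
  {a: True, l: False, n: False}


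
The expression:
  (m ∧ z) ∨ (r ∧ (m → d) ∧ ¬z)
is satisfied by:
  {d: True, z: True, m: True, r: True}
  {d: True, z: True, m: True, r: False}
  {z: True, m: True, r: True, d: False}
  {z: True, m: True, r: False, d: False}
  {d: True, r: True, m: False, z: False}
  {r: True, d: False, m: False, z: False}
  {d: True, m: True, r: True, z: False}


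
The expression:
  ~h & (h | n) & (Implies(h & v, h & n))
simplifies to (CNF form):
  n & ~h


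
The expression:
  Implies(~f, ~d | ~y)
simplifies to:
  f | ~d | ~y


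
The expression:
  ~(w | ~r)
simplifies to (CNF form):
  r & ~w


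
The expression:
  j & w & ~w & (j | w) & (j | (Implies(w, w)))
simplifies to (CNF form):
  False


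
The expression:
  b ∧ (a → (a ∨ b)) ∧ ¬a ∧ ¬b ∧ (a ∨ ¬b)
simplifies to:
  False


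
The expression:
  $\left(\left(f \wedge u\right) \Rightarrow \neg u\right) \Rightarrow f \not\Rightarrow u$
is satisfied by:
  {f: True}


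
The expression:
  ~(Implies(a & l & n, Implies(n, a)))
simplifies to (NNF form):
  False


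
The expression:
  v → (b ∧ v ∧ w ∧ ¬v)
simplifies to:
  ¬v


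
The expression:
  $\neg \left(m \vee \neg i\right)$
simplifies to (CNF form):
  $i \wedge \neg m$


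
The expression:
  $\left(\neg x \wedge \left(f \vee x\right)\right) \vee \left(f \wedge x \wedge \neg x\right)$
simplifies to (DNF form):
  $f \wedge \neg x$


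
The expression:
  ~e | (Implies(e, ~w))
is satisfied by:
  {w: False, e: False}
  {e: True, w: False}
  {w: True, e: False}


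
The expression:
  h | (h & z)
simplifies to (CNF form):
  h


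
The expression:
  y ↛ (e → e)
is never true.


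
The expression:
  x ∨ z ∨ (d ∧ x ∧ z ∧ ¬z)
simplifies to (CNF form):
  x ∨ z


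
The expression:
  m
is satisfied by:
  {m: True}


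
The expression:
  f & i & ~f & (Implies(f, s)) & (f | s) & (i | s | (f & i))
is never true.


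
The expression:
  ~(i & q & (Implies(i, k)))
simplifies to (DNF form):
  ~i | ~k | ~q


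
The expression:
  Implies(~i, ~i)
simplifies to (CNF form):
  True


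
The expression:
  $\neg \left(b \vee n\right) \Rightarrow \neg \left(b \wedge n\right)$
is always true.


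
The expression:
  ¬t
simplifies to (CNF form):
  ¬t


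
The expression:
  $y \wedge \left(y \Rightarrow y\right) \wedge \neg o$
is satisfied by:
  {y: True, o: False}


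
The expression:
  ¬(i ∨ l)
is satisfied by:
  {i: False, l: False}


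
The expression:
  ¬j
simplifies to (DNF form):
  ¬j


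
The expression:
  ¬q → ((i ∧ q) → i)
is always true.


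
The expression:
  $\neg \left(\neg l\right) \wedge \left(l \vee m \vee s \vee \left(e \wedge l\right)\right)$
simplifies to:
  $l$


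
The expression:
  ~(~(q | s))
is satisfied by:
  {q: True, s: True}
  {q: True, s: False}
  {s: True, q: False}


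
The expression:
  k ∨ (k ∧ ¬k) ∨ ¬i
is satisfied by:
  {k: True, i: False}
  {i: False, k: False}
  {i: True, k: True}


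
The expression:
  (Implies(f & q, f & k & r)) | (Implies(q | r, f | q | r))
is always true.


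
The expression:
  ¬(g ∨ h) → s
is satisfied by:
  {s: True, g: True, h: True}
  {s: True, g: True, h: False}
  {s: True, h: True, g: False}
  {s: True, h: False, g: False}
  {g: True, h: True, s: False}
  {g: True, h: False, s: False}
  {h: True, g: False, s: False}


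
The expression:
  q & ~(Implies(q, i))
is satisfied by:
  {q: True, i: False}


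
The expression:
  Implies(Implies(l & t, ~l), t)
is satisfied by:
  {t: True}


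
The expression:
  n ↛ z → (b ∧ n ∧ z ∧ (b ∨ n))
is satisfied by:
  {z: True, n: False}
  {n: False, z: False}
  {n: True, z: True}


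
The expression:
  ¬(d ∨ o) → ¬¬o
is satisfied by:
  {d: True, o: True}
  {d: True, o: False}
  {o: True, d: False}


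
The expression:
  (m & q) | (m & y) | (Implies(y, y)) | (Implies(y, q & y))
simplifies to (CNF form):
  True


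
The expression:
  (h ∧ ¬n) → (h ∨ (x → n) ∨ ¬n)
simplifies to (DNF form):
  True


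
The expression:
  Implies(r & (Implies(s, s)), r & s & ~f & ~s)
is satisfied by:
  {r: False}


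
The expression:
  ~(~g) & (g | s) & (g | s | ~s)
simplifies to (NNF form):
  g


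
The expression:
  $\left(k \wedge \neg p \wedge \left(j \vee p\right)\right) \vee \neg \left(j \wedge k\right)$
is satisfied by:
  {p: False, k: False, j: False}
  {j: True, p: False, k: False}
  {k: True, p: False, j: False}
  {j: True, k: True, p: False}
  {p: True, j: False, k: False}
  {j: True, p: True, k: False}
  {k: True, p: True, j: False}


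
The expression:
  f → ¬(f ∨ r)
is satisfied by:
  {f: False}


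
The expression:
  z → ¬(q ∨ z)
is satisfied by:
  {z: False}


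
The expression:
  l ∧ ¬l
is never true.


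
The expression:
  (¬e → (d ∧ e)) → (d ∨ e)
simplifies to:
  True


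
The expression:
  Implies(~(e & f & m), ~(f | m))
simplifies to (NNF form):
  (e | ~m) & (f | ~m) & (m | ~f)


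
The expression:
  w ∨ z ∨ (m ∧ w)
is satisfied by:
  {z: True, w: True}
  {z: True, w: False}
  {w: True, z: False}


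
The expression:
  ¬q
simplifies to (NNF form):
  ¬q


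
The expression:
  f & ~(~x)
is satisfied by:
  {x: True, f: True}


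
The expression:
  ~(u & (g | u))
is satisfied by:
  {u: False}


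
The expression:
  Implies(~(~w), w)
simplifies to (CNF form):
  True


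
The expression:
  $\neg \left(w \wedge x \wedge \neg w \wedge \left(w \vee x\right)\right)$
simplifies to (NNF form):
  $\text{True}$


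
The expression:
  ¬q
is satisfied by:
  {q: False}


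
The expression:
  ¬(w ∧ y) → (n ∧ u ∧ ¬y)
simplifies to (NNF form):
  (n ∨ y) ∧ (u ∨ y) ∧ (w ∨ ¬y)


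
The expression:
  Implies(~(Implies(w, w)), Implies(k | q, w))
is always true.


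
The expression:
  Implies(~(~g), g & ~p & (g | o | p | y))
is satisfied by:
  {p: False, g: False}
  {g: True, p: False}
  {p: True, g: False}


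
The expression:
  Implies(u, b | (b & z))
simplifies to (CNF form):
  b | ~u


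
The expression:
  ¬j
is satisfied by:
  {j: False}


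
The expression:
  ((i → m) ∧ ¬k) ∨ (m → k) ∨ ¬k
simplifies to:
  True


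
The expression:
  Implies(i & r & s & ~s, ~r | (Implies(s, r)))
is always true.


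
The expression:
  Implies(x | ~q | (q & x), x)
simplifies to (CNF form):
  q | x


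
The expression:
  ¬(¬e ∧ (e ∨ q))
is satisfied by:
  {e: True, q: False}
  {q: False, e: False}
  {q: True, e: True}


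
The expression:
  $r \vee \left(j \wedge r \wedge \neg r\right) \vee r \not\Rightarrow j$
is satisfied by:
  {r: True}


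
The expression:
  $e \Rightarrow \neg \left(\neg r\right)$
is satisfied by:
  {r: True, e: False}
  {e: False, r: False}
  {e: True, r: True}


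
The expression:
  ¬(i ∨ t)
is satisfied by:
  {i: False, t: False}


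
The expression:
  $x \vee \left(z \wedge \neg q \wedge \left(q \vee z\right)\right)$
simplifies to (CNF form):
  $\left(x \vee z\right) \wedge \left(x \vee \neg q\right)$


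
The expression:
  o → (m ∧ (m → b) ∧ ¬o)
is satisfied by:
  {o: False}


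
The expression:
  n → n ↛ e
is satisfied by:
  {e: False, n: False}
  {n: True, e: False}
  {e: True, n: False}


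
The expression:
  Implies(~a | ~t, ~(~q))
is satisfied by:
  {a: True, q: True, t: True}
  {a: True, q: True, t: False}
  {q: True, t: True, a: False}
  {q: True, t: False, a: False}
  {a: True, t: True, q: False}


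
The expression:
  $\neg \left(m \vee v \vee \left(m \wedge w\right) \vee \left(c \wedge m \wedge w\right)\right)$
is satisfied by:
  {v: False, m: False}


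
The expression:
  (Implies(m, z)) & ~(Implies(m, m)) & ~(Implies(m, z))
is never true.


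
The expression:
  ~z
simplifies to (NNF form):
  ~z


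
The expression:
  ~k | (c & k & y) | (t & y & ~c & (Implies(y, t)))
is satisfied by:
  {y: True, t: True, c: True, k: False}
  {y: True, t: True, c: False, k: False}
  {y: True, c: True, k: False, t: False}
  {y: True, c: False, k: False, t: False}
  {t: True, c: True, k: False, y: False}
  {t: True, c: False, k: False, y: False}
  {c: True, t: False, k: False, y: False}
  {c: False, t: False, k: False, y: False}
  {y: True, t: True, k: True, c: True}
  {y: True, t: True, k: True, c: False}
  {y: True, k: True, c: True, t: False}


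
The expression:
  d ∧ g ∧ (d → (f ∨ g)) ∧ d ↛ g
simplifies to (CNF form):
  False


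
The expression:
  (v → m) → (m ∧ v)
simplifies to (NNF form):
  v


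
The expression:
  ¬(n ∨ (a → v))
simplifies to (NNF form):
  a ∧ ¬n ∧ ¬v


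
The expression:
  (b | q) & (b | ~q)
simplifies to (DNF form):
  b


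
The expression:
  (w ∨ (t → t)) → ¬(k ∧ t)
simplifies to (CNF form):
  ¬k ∨ ¬t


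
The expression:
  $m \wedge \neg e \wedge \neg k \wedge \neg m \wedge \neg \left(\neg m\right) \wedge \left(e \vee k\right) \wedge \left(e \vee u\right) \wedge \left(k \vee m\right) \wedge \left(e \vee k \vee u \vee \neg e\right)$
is never true.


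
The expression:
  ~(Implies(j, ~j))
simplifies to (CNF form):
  j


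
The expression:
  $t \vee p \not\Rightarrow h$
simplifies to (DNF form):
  $t \vee \left(p \wedge \neg h\right)$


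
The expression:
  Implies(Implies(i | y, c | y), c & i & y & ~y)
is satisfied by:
  {i: True, y: False, c: False}


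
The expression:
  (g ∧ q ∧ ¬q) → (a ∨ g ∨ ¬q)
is always true.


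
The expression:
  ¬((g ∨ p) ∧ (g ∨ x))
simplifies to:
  ¬g ∧ (¬p ∨ ¬x)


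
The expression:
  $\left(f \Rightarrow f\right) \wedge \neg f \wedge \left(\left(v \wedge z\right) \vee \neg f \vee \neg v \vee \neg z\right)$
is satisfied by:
  {f: False}


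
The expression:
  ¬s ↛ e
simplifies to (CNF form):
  e ∨ ¬s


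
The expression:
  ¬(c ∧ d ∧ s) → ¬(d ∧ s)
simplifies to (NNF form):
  c ∨ ¬d ∨ ¬s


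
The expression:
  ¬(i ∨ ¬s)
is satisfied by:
  {s: True, i: False}


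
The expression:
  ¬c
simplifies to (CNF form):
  ¬c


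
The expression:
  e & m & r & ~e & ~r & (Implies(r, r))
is never true.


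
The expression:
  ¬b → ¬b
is always true.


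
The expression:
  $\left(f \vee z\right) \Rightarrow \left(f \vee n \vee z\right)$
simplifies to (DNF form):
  $\text{True}$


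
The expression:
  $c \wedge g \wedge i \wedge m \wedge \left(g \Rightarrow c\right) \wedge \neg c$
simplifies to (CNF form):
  $\text{False}$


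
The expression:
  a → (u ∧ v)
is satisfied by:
  {u: True, v: True, a: False}
  {u: True, v: False, a: False}
  {v: True, u: False, a: False}
  {u: False, v: False, a: False}
  {a: True, u: True, v: True}


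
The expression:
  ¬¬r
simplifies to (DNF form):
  r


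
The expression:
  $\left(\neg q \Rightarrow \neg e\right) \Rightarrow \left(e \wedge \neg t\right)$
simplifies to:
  $e \wedge \left(\neg q \vee \neg t\right)$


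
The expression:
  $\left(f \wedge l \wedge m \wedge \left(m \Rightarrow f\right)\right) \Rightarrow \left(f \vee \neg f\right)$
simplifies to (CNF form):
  $\text{True}$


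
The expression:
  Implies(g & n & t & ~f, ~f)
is always true.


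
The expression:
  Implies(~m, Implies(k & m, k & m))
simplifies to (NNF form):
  True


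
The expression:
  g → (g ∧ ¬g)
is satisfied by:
  {g: False}


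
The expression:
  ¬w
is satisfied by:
  {w: False}


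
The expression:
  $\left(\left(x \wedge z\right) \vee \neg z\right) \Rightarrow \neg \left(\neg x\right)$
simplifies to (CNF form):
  $x \vee z$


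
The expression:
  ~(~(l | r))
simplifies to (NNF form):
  l | r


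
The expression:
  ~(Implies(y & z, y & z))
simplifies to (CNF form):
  False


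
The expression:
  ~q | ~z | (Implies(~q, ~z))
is always true.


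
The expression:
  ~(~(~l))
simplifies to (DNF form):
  ~l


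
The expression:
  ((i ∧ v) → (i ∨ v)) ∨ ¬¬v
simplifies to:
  True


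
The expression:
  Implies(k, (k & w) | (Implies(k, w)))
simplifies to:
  w | ~k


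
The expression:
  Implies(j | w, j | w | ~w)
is always true.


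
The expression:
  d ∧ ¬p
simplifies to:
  d ∧ ¬p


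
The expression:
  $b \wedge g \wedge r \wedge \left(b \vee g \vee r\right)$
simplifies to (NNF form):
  $b \wedge g \wedge r$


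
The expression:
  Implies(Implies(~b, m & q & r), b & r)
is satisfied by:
  {m: False, q: False, b: False, r: False}
  {r: True, m: False, q: False, b: False}
  {q: True, r: False, m: False, b: False}
  {r: True, q: True, m: False, b: False}
  {m: True, r: False, q: False, b: False}
  {r: True, m: True, q: False, b: False}
  {q: True, m: True, r: False, b: False}
  {b: True, r: True, m: False, q: False}
  {b: True, q: True, r: True, m: False}
  {b: True, r: True, m: True, q: False}
  {b: True, q: True, r: True, m: True}


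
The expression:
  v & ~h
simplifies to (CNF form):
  v & ~h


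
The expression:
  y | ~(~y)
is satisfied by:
  {y: True}


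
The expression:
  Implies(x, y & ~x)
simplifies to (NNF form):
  ~x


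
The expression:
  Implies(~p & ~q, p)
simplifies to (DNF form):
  p | q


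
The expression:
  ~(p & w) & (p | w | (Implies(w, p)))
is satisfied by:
  {p: False, w: False}
  {w: True, p: False}
  {p: True, w: False}


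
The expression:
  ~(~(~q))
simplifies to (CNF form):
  ~q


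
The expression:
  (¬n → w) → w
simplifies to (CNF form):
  w ∨ ¬n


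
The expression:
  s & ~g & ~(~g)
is never true.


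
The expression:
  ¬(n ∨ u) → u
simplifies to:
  n ∨ u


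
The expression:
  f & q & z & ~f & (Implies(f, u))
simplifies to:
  False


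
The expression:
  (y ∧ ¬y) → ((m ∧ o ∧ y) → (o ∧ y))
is always true.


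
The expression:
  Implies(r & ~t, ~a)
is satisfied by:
  {t: True, a: False, r: False}
  {t: False, a: False, r: False}
  {r: True, t: True, a: False}
  {r: True, t: False, a: False}
  {a: True, t: True, r: False}
  {a: True, t: False, r: False}
  {a: True, r: True, t: True}


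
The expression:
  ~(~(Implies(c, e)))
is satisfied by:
  {e: True, c: False}
  {c: False, e: False}
  {c: True, e: True}


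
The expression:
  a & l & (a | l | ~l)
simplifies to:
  a & l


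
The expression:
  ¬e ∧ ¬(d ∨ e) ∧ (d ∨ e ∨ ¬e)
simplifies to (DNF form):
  ¬d ∧ ¬e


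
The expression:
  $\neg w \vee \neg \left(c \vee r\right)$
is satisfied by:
  {r: False, w: False, c: False}
  {c: True, r: False, w: False}
  {r: True, c: False, w: False}
  {c: True, r: True, w: False}
  {w: True, c: False, r: False}


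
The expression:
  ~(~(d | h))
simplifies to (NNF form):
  d | h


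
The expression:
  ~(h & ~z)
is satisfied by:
  {z: True, h: False}
  {h: False, z: False}
  {h: True, z: True}


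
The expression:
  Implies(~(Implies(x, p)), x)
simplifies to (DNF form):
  True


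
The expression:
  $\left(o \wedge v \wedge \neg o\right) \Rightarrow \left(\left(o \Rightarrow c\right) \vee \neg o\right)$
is always true.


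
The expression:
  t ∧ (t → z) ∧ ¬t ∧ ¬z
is never true.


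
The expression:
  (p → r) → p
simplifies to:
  p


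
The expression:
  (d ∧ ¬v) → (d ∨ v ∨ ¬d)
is always true.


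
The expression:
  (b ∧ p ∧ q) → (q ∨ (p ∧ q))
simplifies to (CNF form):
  True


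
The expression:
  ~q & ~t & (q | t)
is never true.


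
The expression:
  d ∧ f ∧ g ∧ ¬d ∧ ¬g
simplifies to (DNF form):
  False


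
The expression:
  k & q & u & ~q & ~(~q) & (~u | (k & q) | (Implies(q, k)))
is never true.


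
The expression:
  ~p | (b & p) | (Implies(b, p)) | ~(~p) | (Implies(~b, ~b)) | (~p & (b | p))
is always true.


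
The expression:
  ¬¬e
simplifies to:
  e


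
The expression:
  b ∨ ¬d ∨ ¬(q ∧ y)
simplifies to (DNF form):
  b ∨ ¬d ∨ ¬q ∨ ¬y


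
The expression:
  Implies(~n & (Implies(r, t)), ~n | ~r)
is always true.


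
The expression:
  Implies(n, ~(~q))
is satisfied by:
  {q: True, n: False}
  {n: False, q: False}
  {n: True, q: True}


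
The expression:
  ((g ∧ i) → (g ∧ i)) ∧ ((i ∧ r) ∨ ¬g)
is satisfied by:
  {i: True, r: True, g: False}
  {i: True, r: False, g: False}
  {r: True, i: False, g: False}
  {i: False, r: False, g: False}
  {i: True, g: True, r: True}


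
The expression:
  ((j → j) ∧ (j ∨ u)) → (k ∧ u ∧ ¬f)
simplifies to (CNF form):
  (k ∨ ¬u) ∧ (u ∨ ¬j) ∧ (¬f ∨ ¬u)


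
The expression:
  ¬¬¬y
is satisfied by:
  {y: False}


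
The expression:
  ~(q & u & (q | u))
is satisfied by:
  {u: False, q: False}
  {q: True, u: False}
  {u: True, q: False}


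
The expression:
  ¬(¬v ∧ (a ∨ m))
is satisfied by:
  {v: True, m: False, a: False}
  {a: True, v: True, m: False}
  {v: True, m: True, a: False}
  {a: True, v: True, m: True}
  {a: False, m: False, v: False}


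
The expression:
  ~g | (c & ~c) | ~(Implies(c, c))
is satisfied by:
  {g: False}


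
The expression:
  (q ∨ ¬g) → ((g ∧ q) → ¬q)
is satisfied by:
  {g: False, q: False}
  {q: True, g: False}
  {g: True, q: False}


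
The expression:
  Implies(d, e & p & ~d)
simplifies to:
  ~d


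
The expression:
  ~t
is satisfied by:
  {t: False}


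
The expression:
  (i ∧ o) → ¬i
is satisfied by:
  {o: False, i: False}
  {i: True, o: False}
  {o: True, i: False}


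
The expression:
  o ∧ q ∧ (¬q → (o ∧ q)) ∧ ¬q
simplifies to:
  False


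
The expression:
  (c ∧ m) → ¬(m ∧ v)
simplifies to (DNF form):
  ¬c ∨ ¬m ∨ ¬v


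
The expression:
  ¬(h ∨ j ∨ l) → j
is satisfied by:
  {l: True, h: True, j: True}
  {l: True, h: True, j: False}
  {l: True, j: True, h: False}
  {l: True, j: False, h: False}
  {h: True, j: True, l: False}
  {h: True, j: False, l: False}
  {j: True, h: False, l: False}


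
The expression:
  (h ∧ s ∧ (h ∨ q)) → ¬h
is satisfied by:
  {s: False, h: False}
  {h: True, s: False}
  {s: True, h: False}


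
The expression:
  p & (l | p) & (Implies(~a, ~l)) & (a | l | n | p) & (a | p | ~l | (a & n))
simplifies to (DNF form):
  (a & p) | (p & ~l)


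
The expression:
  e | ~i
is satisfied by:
  {e: True, i: False}
  {i: False, e: False}
  {i: True, e: True}


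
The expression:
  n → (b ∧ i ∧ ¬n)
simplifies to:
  ¬n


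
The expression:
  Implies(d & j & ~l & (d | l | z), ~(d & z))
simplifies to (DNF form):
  l | ~d | ~j | ~z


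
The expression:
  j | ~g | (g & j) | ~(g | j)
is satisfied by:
  {j: True, g: False}
  {g: False, j: False}
  {g: True, j: True}


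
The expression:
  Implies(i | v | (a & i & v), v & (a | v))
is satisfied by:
  {v: True, i: False}
  {i: False, v: False}
  {i: True, v: True}


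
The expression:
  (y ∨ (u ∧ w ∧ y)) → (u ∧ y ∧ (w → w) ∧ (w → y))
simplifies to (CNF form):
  u ∨ ¬y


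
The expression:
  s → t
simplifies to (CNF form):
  t ∨ ¬s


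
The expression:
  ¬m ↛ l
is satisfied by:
  {l: False, m: False}


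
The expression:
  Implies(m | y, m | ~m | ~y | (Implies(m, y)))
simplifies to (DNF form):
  True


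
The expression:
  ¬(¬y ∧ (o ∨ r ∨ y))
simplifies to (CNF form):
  (y ∨ ¬o) ∧ (y ∨ ¬r)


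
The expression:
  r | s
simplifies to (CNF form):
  r | s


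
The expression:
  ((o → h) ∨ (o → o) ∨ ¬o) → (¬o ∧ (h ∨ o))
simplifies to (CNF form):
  h ∧ ¬o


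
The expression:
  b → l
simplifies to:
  l ∨ ¬b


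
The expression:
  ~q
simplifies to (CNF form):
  ~q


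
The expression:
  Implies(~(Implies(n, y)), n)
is always true.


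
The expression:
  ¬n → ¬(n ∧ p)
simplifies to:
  True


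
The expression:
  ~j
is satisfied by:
  {j: False}


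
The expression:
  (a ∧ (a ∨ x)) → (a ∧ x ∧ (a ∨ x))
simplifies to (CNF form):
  x ∨ ¬a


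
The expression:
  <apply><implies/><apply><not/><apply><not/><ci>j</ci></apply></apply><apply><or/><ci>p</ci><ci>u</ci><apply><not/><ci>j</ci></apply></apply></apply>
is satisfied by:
  {u: True, p: True, j: False}
  {u: True, p: False, j: False}
  {p: True, u: False, j: False}
  {u: False, p: False, j: False}
  {j: True, u: True, p: True}
  {j: True, u: True, p: False}
  {j: True, p: True, u: False}


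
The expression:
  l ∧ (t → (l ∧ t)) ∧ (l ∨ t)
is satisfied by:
  {l: True}


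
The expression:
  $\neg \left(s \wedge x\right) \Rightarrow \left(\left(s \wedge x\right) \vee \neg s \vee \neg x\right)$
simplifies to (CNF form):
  $\text{True}$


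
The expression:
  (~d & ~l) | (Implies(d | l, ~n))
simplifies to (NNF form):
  ~n | (~d & ~l)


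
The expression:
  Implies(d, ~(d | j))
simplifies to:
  ~d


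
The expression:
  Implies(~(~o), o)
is always true.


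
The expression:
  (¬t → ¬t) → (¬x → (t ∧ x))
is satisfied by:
  {x: True}


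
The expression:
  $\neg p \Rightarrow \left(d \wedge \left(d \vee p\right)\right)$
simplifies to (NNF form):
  $d \vee p$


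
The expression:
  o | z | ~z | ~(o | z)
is always true.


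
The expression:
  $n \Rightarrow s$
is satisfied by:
  {s: True, n: False}
  {n: False, s: False}
  {n: True, s: True}


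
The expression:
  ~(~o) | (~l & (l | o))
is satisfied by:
  {o: True}


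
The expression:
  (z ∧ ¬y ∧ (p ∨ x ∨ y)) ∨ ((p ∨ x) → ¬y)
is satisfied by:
  {x: False, y: False, p: False}
  {p: True, x: False, y: False}
  {x: True, p: False, y: False}
  {p: True, x: True, y: False}
  {y: True, p: False, x: False}


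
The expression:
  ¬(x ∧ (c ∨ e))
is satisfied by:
  {e: False, x: False, c: False}
  {c: True, e: False, x: False}
  {e: True, c: False, x: False}
  {c: True, e: True, x: False}
  {x: True, c: False, e: False}


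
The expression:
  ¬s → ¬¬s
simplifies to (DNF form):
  s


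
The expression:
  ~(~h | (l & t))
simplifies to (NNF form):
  h & (~l | ~t)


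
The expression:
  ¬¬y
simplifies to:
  y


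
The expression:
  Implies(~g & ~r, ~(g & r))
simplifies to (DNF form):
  True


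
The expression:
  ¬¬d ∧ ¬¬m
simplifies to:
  d ∧ m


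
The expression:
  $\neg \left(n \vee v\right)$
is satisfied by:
  {n: False, v: False}


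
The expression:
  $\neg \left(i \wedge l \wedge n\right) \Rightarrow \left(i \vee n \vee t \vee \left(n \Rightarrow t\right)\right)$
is always true.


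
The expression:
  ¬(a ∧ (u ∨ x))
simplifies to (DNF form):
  (¬u ∧ ¬x) ∨ ¬a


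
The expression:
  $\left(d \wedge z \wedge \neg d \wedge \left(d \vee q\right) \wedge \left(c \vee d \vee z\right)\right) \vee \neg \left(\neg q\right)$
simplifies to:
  $q$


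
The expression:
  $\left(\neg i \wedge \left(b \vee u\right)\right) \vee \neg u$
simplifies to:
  $\neg i \vee \neg u$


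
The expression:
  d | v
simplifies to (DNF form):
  d | v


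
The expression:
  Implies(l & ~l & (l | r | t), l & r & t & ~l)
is always true.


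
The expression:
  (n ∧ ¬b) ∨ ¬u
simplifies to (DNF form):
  (n ∧ ¬b) ∨ ¬u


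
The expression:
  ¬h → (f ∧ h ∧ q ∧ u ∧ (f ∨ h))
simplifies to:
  h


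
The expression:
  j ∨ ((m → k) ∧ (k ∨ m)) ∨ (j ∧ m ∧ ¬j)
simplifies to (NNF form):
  j ∨ k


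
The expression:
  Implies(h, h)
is always true.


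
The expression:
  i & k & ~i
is never true.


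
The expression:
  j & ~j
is never true.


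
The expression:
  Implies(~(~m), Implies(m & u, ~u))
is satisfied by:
  {u: False, m: False}
  {m: True, u: False}
  {u: True, m: False}


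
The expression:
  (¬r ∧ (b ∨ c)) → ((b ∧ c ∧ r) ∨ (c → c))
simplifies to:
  True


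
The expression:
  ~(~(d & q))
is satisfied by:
  {d: True, q: True}


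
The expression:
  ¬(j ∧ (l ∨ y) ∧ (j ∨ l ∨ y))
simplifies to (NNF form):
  (¬l ∧ ¬y) ∨ ¬j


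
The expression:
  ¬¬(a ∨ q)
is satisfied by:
  {a: True, q: True}
  {a: True, q: False}
  {q: True, a: False}


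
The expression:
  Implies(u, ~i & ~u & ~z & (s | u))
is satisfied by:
  {u: False}


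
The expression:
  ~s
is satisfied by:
  {s: False}


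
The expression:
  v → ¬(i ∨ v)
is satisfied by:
  {v: False}


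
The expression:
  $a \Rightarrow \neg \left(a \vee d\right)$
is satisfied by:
  {a: False}


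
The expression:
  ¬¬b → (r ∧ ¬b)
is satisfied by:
  {b: False}


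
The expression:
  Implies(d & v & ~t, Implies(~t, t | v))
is always true.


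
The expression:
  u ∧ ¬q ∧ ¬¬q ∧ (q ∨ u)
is never true.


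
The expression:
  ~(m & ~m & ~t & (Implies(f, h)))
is always true.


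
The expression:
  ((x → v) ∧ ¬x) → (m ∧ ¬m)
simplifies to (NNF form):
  x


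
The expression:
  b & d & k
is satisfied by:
  {b: True, d: True, k: True}


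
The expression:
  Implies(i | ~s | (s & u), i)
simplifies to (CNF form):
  (i | s) & (i | ~u)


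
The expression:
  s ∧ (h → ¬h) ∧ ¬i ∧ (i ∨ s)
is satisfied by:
  {s: True, i: False, h: False}


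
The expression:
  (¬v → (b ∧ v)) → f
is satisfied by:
  {f: True, v: False}
  {v: False, f: False}
  {v: True, f: True}


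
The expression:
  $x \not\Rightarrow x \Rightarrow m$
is always true.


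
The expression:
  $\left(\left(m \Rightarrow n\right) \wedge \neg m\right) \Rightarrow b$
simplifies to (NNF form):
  $b \vee m$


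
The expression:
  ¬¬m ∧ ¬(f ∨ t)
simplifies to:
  m ∧ ¬f ∧ ¬t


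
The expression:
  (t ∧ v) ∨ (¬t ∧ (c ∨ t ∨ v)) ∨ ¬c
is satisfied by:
  {v: True, c: False, t: False}
  {c: False, t: False, v: False}
  {v: True, t: True, c: False}
  {t: True, c: False, v: False}
  {v: True, c: True, t: False}
  {c: True, v: False, t: False}
  {v: True, t: True, c: True}


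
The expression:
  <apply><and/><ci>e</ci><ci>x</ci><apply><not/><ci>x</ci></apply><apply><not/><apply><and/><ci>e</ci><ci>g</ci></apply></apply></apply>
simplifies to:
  <false/>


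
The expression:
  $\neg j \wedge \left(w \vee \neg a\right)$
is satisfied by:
  {w: True, j: False, a: False}
  {j: False, a: False, w: False}
  {a: True, w: True, j: False}


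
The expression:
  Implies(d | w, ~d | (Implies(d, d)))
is always true.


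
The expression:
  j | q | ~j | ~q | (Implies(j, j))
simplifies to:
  True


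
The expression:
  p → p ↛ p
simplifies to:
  ¬p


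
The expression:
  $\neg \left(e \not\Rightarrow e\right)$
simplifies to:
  $\text{True}$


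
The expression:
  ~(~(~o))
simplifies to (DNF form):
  ~o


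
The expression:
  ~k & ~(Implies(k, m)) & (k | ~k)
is never true.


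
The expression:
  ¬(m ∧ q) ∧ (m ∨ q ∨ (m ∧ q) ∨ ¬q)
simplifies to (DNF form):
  ¬m ∨ ¬q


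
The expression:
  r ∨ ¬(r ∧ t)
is always true.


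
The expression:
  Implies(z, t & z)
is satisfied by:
  {t: True, z: False}
  {z: False, t: False}
  {z: True, t: True}


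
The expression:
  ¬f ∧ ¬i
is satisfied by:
  {i: False, f: False}


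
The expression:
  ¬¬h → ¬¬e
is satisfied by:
  {e: True, h: False}
  {h: False, e: False}
  {h: True, e: True}


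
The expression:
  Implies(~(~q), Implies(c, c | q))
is always true.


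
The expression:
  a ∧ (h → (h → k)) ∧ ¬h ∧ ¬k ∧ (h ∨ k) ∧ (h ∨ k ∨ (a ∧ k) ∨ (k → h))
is never true.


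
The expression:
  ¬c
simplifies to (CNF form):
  ¬c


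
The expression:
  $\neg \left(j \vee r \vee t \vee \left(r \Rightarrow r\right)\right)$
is never true.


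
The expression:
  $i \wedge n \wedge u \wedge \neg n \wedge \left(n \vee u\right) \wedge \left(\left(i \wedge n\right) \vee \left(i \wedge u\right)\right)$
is never true.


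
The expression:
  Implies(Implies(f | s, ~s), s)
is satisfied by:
  {s: True}


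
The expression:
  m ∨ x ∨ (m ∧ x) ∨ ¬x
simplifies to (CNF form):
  True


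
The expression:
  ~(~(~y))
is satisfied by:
  {y: False}


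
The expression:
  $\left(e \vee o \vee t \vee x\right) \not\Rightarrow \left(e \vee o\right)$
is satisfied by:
  {x: True, t: True, e: False, o: False}
  {x: True, e: False, o: False, t: False}
  {t: True, e: False, o: False, x: False}


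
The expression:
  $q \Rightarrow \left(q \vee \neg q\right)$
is always true.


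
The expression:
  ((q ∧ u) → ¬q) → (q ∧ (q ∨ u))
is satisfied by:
  {q: True}


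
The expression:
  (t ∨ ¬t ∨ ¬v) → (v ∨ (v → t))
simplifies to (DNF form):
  True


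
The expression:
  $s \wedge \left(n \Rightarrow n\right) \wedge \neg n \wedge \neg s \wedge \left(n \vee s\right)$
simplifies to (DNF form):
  $\text{False}$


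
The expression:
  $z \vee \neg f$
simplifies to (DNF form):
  $z \vee \neg f$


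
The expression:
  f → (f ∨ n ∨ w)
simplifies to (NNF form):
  True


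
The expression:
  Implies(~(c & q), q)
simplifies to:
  q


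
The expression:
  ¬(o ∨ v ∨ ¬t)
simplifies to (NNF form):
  t ∧ ¬o ∧ ¬v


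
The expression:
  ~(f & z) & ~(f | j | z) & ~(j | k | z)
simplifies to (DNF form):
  ~f & ~j & ~k & ~z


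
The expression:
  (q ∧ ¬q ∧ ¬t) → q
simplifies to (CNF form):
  True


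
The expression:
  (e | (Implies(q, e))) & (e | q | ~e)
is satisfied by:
  {e: True, q: False}
  {q: False, e: False}
  {q: True, e: True}


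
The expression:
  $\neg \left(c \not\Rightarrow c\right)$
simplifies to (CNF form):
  $\text{True}$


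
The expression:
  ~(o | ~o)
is never true.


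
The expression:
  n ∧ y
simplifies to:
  n ∧ y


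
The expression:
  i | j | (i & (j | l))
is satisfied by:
  {i: True, j: True}
  {i: True, j: False}
  {j: True, i: False}


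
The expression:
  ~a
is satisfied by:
  {a: False}


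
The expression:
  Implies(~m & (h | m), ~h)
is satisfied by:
  {m: True, h: False}
  {h: False, m: False}
  {h: True, m: True}


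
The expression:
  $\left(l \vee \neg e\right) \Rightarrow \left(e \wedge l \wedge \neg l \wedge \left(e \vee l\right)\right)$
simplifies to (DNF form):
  $e \wedge \neg l$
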